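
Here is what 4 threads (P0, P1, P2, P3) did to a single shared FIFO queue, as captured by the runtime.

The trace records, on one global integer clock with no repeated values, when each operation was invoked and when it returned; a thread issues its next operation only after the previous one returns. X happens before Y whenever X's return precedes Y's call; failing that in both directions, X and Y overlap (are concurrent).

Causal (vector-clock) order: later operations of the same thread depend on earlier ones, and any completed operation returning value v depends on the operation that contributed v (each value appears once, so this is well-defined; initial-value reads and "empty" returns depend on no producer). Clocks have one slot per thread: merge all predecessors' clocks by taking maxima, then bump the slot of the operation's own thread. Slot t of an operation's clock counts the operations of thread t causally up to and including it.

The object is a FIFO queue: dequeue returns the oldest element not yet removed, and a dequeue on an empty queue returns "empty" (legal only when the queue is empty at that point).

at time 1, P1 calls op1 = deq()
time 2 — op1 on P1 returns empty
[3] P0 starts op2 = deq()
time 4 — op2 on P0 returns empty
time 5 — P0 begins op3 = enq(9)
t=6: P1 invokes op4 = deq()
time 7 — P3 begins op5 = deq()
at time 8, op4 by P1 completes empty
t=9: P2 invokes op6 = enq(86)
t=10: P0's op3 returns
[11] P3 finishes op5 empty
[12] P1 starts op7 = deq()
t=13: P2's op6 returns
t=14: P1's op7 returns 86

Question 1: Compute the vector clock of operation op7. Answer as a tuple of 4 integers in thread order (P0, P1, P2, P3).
Answer: (0, 3, 1, 0)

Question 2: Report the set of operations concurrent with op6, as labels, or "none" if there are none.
Answer: op3, op5, op7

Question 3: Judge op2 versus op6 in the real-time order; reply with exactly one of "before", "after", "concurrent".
Answer: before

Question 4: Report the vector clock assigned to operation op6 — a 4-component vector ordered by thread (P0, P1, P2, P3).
Answer: (0, 0, 1, 0)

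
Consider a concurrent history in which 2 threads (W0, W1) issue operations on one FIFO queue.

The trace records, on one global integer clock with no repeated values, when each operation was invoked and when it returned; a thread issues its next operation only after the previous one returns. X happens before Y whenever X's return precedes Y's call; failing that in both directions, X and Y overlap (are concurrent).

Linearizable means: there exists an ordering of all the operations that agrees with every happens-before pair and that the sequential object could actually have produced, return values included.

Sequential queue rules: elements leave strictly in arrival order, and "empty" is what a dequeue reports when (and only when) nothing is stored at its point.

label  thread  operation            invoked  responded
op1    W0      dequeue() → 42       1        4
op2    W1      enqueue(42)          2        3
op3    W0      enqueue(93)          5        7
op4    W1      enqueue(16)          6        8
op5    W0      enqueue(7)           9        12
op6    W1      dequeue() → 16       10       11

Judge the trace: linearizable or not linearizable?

one valid linearization: op2, op1, op4, op3, op5, op6
1. op2 enqueue(42), leaving queue <42>
2. op1 dequeue() → 42, leaving queue <>
3. op4 enqueue(16), leaving queue <16>
4. op3 enqueue(93), leaving queue <16,93>
5. op5 enqueue(7), leaving queue <16,93,7>
6. op6 dequeue() → 16, leaving queue <93,7>

linearizable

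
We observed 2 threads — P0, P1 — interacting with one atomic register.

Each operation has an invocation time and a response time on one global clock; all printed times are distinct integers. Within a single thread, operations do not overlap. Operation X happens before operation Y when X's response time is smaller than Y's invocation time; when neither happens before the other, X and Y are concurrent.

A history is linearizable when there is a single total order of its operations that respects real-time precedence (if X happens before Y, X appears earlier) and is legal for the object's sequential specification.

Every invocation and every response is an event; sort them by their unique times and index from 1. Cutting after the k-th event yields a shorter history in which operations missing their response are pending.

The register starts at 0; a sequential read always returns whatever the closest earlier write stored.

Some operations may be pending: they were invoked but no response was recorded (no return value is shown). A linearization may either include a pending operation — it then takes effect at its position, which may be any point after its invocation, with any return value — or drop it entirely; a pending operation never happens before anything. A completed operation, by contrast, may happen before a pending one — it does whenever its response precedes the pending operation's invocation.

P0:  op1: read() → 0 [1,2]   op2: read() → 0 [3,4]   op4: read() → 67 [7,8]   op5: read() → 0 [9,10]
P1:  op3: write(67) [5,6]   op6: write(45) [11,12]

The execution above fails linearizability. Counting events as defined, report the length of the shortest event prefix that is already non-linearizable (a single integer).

events 1..9 are linearizable, e.g. via op1, op2, op3, op4:
after step 1 (op1 read() → 0): value 0
after step 2 (op2 read() → 0): value 0
after step 3 (op3 write(67)): value 67
after step 4 (op4 read() → 67): value 67
adding event 10 (op5 responds at 10) leaves no legal real-time order
e.g. op1, op2, op3, op4, op5: illegal at step 5, since op5 read() → 0 cannot apply there

10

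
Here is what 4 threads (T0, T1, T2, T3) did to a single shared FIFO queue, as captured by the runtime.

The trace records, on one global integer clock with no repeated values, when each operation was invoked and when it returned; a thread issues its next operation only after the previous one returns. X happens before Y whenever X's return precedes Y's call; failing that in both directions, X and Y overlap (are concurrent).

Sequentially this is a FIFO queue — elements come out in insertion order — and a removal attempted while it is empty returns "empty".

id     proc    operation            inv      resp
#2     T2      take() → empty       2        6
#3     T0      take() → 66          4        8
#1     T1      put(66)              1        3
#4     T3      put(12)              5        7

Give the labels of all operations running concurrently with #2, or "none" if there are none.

#2 spans [2,6]; an op avoiding the whole window 2..6 is ordered, any other is concurrent
#1 [1,3]: concurrent
#3 [4,8]: concurrent
#4 [5,7]: concurrent

#1, #3, #4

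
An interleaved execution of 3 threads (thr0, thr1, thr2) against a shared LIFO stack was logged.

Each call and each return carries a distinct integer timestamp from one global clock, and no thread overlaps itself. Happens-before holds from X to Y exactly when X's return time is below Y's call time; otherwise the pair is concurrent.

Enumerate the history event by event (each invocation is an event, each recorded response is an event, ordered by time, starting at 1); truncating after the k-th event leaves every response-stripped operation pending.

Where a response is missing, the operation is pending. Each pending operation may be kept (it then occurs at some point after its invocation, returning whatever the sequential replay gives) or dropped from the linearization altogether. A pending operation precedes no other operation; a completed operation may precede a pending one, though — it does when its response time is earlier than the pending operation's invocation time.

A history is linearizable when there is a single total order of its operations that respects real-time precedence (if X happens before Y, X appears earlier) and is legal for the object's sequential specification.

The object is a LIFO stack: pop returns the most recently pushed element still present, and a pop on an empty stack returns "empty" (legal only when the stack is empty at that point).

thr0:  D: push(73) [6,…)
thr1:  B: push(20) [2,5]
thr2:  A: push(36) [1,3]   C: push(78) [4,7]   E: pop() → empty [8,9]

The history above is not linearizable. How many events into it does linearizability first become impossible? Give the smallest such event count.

a valid linearization of events 1..8 exists, for instance A, B, C:
after step 1 (A push(36)): stack <36>
after step 2 (B push(20)): stack <36,20>
after step 3 (C push(78)): stack <36,20,78>
once event 9 joins (E's response, time 9), exhaustive search finds no witness
include/drop combinations of the 1 pending operation (D) were all tried; none helps
sample order A, B, C, E (pending dropped) stalls at step 4 — E pop() → empty has no legal effect
sample order A, C, B, E (pending dropped) stalls at step 4 — E pop() → empty has no legal effect

9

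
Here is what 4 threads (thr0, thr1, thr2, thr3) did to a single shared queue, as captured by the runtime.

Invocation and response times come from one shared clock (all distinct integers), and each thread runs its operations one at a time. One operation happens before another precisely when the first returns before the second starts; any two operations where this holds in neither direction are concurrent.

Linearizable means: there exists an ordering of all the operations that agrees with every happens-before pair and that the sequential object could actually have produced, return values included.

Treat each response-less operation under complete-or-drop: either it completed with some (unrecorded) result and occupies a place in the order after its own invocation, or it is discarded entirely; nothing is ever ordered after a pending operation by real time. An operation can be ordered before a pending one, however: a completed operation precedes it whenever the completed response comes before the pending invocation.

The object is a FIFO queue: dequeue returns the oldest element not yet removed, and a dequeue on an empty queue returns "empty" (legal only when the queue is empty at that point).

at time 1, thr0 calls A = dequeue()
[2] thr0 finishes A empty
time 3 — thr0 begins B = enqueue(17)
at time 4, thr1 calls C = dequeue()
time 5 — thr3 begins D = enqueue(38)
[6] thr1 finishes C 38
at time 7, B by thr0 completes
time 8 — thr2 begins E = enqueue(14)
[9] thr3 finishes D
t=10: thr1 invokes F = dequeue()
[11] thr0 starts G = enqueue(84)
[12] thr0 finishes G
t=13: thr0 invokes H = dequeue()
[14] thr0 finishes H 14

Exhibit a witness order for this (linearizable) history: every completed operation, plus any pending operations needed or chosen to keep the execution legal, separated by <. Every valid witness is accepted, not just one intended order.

A < D < B < C < E < F < G < H

1. A dequeue() → empty, leaving queue <>
2. D enqueue(38), leaving queue <38>
3. B enqueue(17), leaving queue <38,17>
4. C dequeue() → 38, leaving queue <17>
5. E enqueue(14) (pending, included), leaving queue <17,14>
6. F dequeue() (pending, included), leaving queue <14>
7. G enqueue(84), leaving queue <14,84>
8. H dequeue() → 14, leaving queue <84>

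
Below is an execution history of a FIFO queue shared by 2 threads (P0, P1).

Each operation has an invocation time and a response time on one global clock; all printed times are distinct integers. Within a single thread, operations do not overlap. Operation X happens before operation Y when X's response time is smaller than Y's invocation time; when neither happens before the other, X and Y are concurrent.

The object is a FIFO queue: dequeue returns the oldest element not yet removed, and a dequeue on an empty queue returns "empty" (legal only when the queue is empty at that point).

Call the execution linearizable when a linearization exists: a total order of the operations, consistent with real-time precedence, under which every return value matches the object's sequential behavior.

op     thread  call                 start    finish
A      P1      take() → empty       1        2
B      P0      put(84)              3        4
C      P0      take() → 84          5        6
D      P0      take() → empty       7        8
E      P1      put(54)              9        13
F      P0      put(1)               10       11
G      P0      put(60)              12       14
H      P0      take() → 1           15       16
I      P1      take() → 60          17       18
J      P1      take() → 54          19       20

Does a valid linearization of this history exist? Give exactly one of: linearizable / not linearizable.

linearizable

witness order: A, B, C, D, F, G, E, H, I, J
step 1: A take() → empty — queue <>
step 2: B put(84) — queue <84>
step 3: C take() → 84 — queue <>
step 4: D take() → empty — queue <>
step 5: F put(1) — queue <1>
step 6: G put(60) — queue <1,60>
step 7: E put(54) — queue <1,60,54>
step 8: H take() → 1 — queue <60,54>
step 9: I take() → 60 — queue <54>
step 10: J take() → 54 — queue <>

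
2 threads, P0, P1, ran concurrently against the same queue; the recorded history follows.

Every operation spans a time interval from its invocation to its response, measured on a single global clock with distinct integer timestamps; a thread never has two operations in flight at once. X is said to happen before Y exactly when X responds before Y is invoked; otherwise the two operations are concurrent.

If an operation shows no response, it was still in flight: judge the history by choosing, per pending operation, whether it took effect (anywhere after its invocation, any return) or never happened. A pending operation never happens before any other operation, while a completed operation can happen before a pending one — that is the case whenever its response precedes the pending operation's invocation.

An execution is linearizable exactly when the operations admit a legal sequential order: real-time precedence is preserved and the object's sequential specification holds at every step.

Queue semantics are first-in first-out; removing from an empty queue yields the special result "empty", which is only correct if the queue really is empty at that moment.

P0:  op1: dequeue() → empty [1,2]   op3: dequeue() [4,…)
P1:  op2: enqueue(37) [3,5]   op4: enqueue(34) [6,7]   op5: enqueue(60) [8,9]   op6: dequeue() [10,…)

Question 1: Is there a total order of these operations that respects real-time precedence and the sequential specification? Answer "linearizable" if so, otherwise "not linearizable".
witness order: op1, op2, op3, op4, op5
after step 1 (op1 dequeue() → empty): queue <>
after step 2 (op2 enqueue(37)): queue <37>
after step 3 (op3 dequeue() (pending, included)): queue <>
after step 4 (op4 enqueue(34)): queue <34>
after step 5 (op5 enqueue(60)): queue <34,60>

linearizable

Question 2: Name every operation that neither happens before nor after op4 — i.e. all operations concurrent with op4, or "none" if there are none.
op4 spans [6,7]; an op avoiding the whole window 6..7 is ordered, any other is concurrent
op1 [1,2]: before
op2 [3,5]: before
op3 [4,…): concurrent
op5 [8,9]: after
op6 [10,…): after

op3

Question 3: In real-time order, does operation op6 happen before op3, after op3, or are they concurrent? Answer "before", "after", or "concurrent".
op6 spans [10,…), op3 spans [4,…)
the intervals overlap in both directions

concurrent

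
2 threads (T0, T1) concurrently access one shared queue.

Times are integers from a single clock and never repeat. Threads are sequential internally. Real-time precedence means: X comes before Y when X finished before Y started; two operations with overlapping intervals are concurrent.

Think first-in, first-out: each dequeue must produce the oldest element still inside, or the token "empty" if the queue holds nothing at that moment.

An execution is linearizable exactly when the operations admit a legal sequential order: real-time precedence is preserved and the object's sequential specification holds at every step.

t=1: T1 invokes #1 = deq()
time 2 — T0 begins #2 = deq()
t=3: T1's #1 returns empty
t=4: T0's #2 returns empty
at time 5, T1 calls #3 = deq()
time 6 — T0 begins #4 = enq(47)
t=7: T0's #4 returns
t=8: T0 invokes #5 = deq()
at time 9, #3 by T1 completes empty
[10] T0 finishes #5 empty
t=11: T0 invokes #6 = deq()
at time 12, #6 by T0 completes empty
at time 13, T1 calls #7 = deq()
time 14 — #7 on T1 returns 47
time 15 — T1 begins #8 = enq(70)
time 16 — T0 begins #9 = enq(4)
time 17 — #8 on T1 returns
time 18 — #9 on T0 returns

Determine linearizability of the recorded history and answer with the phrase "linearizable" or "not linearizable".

not linearizable

prefix check: 1..9 passes, 1..10 fails once #5's time-10 response joins
6 orders of the 5 completed queue ops respect real time; none is legal
e.g. #1, #2, #3, #4, #5: illegal at step 5, since #5 deq() → empty cannot apply there
e.g. #1, #2, #4, #3, #5: illegal at step 4, since #3 deq() → empty cannot apply there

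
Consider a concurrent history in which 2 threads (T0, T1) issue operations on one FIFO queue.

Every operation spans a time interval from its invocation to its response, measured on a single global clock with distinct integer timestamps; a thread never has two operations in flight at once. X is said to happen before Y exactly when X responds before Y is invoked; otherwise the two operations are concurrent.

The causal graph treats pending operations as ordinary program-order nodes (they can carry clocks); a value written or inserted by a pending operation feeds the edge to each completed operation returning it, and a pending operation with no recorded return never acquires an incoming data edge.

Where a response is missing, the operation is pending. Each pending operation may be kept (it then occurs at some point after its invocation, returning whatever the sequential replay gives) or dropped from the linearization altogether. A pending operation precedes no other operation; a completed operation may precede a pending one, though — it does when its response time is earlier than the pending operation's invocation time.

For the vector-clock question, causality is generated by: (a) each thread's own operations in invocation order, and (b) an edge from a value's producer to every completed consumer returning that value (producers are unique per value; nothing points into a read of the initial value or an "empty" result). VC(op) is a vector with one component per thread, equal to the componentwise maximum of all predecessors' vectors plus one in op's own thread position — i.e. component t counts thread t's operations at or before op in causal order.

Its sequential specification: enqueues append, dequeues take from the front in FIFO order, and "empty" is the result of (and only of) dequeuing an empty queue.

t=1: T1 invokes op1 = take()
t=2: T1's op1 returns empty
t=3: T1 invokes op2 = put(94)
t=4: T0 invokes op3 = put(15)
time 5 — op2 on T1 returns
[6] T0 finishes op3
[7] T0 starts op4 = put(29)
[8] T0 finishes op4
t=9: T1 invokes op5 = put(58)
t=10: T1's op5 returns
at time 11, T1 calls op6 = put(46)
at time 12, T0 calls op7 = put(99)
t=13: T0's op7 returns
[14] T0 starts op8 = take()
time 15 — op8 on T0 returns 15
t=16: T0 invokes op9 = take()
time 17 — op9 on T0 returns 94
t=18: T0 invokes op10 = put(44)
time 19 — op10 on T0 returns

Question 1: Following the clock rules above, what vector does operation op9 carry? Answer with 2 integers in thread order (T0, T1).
op1, invoked 1, has no incoming edges; only T1's bump applies → (0, 1)
op3, invoked 4, has no incoming edges; only T0's bump applies → (1, 0)
from VC(op1)=(0, 1), op2 (invoked 3) maxes components and bumps T1 → (0, 2)
from VC(op3)=(1, 0), op4 (invoked 7) maxes components and bumps T0 → (2, 0)
from VC(op2)=(0, 2), op5 (invoked 9) maxes components and bumps T1 → (0, 3)
from VC(op4)=(2, 0), op7 (invoked 12) maxes components and bumps T0 → (3, 0)
from VC(op5)=(0, 3), op6 (invoked 11) maxes components and bumps T1 → (0, 4)
from VC(op3)=(1, 0), VC(op7)=(3, 0), op8 (invoked 14) maxes components and bumps T0 → (4, 0)
from VC(op2)=(0, 2), VC(op8)=(4, 0), op9 (invoked 16) maxes components and bumps T0 → (5, 2)
from VC(op9)=(5, 2), op10 (invoked 18) maxes components and bumps T0 → (6, 2)
target: VC(op9) = (5, 2)

(5, 2)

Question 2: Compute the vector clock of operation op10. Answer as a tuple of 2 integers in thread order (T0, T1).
VC(op1, invoked at 1): no causal predecessors; +1 on T1 → (0, 1)
VC(op3, invoked at 4): no causal predecessors; +1 on T0 → (1, 0)
merge at op2 (invoked 3): VC(op1)=(0, 1), own-thread bump on T1 → (0, 2)
merge at op4 (invoked 7): VC(op3)=(1, 0), own-thread bump on T0 → (2, 0)
merge at op5 (invoked 9): VC(op2)=(0, 2), own-thread bump on T1 → (0, 3)
merge at op7 (invoked 12): VC(op4)=(2, 0), own-thread bump on T0 → (3, 0)
merge at op6 (invoked 11): VC(op5)=(0, 3), own-thread bump on T1 → (0, 4)
merge at op8 (invoked 14): VC(op3)=(1, 0), VC(op7)=(3, 0), own-thread bump on T0 → (4, 0)
merge at op9 (invoked 16): VC(op2)=(0, 2), VC(op8)=(4, 0), own-thread bump on T0 → (5, 2)
merge at op10 (invoked 18): VC(op9)=(5, 2), own-thread bump on T0 → (6, 2)
target: VC(op10) = (6, 2)

(6, 2)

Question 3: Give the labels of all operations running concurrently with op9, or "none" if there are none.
concurrent with op9 ([16,17]): every op whose interval crosses 16..17
op1 [1,2]: before
op2 [3,5]: before
op3 [4,6]: before
op4 [7,8]: before
op5 [9,10]: before
op6 [11,…): concurrent
op7 [12,13]: before
op8 [14,15]: before
op10 [18,19]: after

op6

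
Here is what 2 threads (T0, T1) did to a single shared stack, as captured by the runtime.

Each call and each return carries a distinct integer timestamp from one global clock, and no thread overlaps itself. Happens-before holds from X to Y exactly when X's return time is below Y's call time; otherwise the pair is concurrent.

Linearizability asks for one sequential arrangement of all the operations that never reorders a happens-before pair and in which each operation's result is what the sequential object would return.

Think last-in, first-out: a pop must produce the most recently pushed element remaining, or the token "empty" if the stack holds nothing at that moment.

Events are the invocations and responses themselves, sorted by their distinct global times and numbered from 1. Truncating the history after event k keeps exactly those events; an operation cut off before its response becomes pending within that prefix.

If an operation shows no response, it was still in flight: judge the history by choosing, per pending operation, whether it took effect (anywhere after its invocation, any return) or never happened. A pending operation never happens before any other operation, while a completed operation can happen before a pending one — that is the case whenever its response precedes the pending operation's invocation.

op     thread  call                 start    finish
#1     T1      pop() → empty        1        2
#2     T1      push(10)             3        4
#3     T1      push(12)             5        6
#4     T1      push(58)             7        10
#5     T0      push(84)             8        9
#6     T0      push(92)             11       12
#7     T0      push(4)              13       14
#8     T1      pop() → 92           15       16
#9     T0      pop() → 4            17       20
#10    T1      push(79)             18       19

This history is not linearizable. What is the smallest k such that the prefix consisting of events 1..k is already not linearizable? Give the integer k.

a valid linearization of events 1..15 exists, for instance #1, #2, #3, #4, #5, #6, #7:
step 1: #1 pop() → empty — stack <>
step 2: #2 push(10) — stack <10>
step 3: #3 push(12) — stack <10,12>
step 4: #4 push(58) — stack <10,12,58>
step 5: #5 push(84) — stack <10,12,58,84>
step 6: #6 push(92) — stack <10,12,58,84,92>
step 7: #7 push(4) — stack <10,12,58,84,92,4>
include event 16 — #8 responding at 16 — and every candidate order breaks
e.g. #1, #2, #3, #4, #5, #6, #7, #8: illegal at step 8, since #8 pop() → 92 cannot apply there
e.g. #1, #2, #3, #5, #4, #6, #7, #8: illegal at step 8, since #8 pop() → 92 cannot apply there

16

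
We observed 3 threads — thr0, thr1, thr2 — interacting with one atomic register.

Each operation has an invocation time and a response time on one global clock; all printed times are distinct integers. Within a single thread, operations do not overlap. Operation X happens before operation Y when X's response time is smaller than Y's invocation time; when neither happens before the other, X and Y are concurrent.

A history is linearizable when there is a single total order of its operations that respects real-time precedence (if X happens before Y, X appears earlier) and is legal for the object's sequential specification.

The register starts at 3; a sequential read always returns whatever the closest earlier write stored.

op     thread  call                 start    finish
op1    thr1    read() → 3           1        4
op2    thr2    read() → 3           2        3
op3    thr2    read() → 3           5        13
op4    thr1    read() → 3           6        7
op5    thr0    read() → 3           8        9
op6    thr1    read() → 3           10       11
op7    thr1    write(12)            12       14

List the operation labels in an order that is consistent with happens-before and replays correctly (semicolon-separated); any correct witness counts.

1. op1 read() → 3, leaving value 3
2. op2 read() → 3, leaving value 3
3. op3 read() → 3, leaving value 3
4. op4 read() → 3, leaving value 3
5. op5 read() → 3, leaving value 3
6. op6 read() → 3, leaving value 3
7. op7 write(12), leaving value 12

op1; op2; op3; op4; op5; op6; op7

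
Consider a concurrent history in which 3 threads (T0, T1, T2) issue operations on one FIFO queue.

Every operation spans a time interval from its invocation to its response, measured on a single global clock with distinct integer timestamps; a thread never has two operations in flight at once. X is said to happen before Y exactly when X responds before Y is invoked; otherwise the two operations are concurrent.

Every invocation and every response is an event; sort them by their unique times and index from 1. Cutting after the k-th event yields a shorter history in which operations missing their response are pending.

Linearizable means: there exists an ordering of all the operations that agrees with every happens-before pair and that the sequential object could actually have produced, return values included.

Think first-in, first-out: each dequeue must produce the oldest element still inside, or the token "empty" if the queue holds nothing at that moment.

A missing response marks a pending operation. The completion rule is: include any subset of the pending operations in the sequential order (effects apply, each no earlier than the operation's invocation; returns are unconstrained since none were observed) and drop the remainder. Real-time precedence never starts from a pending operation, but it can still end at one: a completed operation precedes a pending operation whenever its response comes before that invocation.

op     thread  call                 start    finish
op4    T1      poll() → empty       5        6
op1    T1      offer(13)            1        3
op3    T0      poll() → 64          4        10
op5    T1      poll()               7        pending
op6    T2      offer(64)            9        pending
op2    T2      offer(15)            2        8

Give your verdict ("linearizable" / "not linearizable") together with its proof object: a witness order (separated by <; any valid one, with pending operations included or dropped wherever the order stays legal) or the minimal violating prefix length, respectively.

not linearizable — minimal violating prefix: 10 events

prefix check: 1..9 passes, 1..10 fails once op3's time-10 response joins
real-time-consistent orders of the 4 completed operations: 8 — all fail the FIFO queue replay
every completion of the 2 pending operations (op5, op6) was checked; none linearizes
sample order op1, op2, op3, op4 (pending dropped) stalls at step 3 — op3 poll() → 64 has no legal effect
sample order op1, op2, op4, op3 (pending dropped) stalls at step 3 — op4 poll() → empty has no legal effect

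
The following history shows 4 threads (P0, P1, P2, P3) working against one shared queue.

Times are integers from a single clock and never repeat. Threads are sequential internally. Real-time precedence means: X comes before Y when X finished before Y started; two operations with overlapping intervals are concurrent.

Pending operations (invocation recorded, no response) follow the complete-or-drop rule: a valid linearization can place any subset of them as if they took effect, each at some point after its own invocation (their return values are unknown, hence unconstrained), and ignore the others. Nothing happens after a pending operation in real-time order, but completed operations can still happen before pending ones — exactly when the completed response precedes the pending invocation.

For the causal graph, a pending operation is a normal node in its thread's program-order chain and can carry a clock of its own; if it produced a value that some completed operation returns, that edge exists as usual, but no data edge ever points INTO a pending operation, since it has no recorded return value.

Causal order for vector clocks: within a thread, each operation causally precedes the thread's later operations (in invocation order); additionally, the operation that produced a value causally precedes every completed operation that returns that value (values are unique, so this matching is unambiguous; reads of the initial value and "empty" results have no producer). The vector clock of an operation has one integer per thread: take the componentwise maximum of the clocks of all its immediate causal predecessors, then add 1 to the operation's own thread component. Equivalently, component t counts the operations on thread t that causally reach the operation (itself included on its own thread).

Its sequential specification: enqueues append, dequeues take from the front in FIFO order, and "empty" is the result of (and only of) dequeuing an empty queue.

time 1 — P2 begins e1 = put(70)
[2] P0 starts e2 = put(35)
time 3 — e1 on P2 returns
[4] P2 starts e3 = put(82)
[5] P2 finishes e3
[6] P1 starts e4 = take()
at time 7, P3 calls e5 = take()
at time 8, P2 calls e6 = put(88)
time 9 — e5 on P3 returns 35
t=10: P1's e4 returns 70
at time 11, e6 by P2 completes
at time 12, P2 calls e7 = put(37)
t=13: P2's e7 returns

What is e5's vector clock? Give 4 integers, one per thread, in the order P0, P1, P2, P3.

(1, 0, 0, 1)

e1, invoked 1, has no incoming edges; only P2's bump applies → (0, 0, 1, 0)
e2, invoked 2, has no incoming edges; only P0's bump applies → (1, 0, 0, 0)
merge at e3 (invoked 4): VC(e1)=(0, 0, 1, 0), own-thread bump on P2 → (0, 0, 2, 0)
merge at e4 (invoked 6): VC(e1)=(0, 0, 1, 0), own-thread bump on P1 → (0, 1, 1, 0)
merge at e5 (invoked 7): VC(e2)=(1, 0, 0, 0), own-thread bump on P3 → (1, 0, 0, 1)
merge at e6 (invoked 8): VC(e3)=(0, 0, 2, 0), own-thread bump on P2 → (0, 0, 3, 0)
merge at e7 (invoked 12): VC(e6)=(0, 0, 3, 0), own-thread bump on P2 → (0, 0, 4, 0)
target: VC(e5) = (1, 0, 0, 1)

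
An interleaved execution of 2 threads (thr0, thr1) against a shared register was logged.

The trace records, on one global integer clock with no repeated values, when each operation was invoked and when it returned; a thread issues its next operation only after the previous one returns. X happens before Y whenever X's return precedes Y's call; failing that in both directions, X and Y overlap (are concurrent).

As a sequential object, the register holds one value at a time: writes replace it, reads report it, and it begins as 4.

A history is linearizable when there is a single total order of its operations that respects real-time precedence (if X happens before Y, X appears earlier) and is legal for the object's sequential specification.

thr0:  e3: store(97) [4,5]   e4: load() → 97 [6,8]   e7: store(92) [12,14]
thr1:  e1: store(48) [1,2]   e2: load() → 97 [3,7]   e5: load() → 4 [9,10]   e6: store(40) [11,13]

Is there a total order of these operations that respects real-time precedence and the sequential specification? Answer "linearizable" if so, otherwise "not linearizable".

not linearizable

prefix check: 1..9 passes, 1..10 fails once e5's time-10 response joins
all 3 real-time-respecting orders fail — 5 completed register operations, no legal replay
sample order e1, e2, e3, e4, e5 stalls at step 2 — e2 load() → 97 has no legal effect
sample order e1, e3, e2, e4, e5 stalls at step 5 — e5 load() → 4 has no legal effect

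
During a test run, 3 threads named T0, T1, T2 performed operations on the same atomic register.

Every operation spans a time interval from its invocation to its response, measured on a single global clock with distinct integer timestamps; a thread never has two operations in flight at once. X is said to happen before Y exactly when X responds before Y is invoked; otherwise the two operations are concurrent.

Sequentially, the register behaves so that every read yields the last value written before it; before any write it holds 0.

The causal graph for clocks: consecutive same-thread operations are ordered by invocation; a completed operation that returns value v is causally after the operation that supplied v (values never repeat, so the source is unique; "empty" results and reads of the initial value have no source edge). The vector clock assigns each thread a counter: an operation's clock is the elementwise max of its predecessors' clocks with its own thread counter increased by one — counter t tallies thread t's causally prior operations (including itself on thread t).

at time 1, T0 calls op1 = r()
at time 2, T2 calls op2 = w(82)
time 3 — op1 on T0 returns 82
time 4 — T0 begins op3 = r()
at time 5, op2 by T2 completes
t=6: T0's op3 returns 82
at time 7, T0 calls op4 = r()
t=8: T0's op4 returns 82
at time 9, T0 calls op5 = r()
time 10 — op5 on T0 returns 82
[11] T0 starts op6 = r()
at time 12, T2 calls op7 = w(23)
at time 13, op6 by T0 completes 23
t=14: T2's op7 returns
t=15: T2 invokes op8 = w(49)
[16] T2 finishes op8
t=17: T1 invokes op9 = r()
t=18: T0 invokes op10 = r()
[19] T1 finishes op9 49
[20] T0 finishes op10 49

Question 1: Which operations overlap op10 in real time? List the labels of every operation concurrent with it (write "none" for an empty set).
op10 spans [18,20]: anything still running between times 18 and 20 counts as concurrent
op1 [1,3]: before
op2 [2,5]: before
op3 [4,6]: before
op4 [7,8]: before
op5 [9,10]: before
op6 [11,13]: before
op7 [12,14]: before
op8 [15,16]: before
op9 [17,19]: concurrent

op9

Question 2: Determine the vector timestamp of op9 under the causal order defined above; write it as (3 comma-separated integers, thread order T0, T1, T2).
root op op2, invoked 2: fresh clock plus T2's own tick → (0, 0, 1)
from VC(op2)=(0, 0, 1), op7 (invoked 12) maxes components and bumps T2 → (0, 0, 2)
from VC(op2)=(0, 0, 1), op1 (invoked 1) maxes components and bumps T0 → (1, 0, 1)
from VC(op7)=(0, 0, 2), op8 (invoked 15) maxes components and bumps T2 → (0, 0, 3)
from VC(op1)=(1, 0, 1), VC(op2)=(0, 0, 1), op3 (invoked 4) maxes components and bumps T0 → (2, 0, 1)
from VC(op8)=(0, 0, 3), op9 (invoked 17) maxes components and bumps T1 → (0, 1, 3)
from VC(op2)=(0, 0, 1), VC(op3)=(2, 0, 1), op4 (invoked 7) maxes components and bumps T0 → (3, 0, 1)
from VC(op2)=(0, 0, 1), VC(op4)=(3, 0, 1), op5 (invoked 9) maxes components and bumps T0 → (4, 0, 1)
from VC(op5)=(4, 0, 1), VC(op7)=(0, 0, 2), op6 (invoked 11) maxes components and bumps T0 → (5, 0, 2)
from VC(op6)=(5, 0, 2), VC(op8)=(0, 0, 3), op10 (invoked 18) maxes components and bumps T0 → (6, 0, 3)
target: VC(op9) = (0, 1, 3)

(0, 1, 3)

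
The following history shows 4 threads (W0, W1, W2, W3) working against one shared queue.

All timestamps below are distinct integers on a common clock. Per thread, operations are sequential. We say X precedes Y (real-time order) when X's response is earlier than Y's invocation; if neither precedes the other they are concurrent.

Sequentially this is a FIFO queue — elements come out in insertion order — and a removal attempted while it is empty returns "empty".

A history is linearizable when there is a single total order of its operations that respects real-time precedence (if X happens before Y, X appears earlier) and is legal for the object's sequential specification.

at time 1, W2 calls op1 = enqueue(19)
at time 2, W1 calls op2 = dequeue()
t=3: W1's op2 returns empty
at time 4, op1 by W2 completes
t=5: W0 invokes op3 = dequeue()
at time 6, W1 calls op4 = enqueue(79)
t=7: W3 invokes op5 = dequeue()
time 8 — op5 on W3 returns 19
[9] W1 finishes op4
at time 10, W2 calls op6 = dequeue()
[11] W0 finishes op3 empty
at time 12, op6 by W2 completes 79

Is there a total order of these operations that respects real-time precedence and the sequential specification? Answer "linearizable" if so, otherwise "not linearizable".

a witness: op2, op1, op4, op5, op6, op3
step 1: op2 dequeue() → empty — queue <>
step 2: op1 enqueue(19) — queue <19>
step 3: op4 enqueue(79) — queue <19,79>
step 4: op5 dequeue() → 19 — queue <79>
step 5: op6 dequeue() → 79 — queue <>
step 6: op3 dequeue() → empty — queue <>

linearizable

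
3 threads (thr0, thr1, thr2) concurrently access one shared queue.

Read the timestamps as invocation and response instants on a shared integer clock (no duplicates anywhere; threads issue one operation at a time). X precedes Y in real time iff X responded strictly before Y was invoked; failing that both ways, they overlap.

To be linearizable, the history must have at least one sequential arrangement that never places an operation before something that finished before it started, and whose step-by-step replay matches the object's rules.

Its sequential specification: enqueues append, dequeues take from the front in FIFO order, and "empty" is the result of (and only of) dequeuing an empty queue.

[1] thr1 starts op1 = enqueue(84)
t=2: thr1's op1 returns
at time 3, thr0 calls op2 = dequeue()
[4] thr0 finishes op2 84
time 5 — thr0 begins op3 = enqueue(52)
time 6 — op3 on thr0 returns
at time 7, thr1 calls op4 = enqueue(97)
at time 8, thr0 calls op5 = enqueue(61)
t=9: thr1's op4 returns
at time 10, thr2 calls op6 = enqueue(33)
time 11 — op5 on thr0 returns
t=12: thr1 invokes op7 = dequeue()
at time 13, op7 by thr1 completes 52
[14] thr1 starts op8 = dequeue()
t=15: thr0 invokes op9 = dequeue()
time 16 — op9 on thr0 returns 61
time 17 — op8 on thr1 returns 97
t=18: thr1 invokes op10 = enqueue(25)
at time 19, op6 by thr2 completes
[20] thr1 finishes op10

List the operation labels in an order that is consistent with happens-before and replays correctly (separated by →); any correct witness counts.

step 1: op1 enqueue(84) — queue <84>
step 2: op2 dequeue() → 84 — queue <>
step 3: op3 enqueue(52) — queue <52>
step 4: op4 enqueue(97) — queue <52,97>
step 5: op5 enqueue(61) — queue <52,97,61>
step 6: op6 enqueue(33) — queue <52,97,61,33>
step 7: op7 dequeue() → 52 — queue <97,61,33>
step 8: op8 dequeue() → 97 — queue <61,33>
step 9: op9 dequeue() → 61 — queue <33>
step 10: op10 enqueue(25) — queue <33,25>

op1 → op2 → op3 → op4 → op5 → op6 → op7 → op8 → op9 → op10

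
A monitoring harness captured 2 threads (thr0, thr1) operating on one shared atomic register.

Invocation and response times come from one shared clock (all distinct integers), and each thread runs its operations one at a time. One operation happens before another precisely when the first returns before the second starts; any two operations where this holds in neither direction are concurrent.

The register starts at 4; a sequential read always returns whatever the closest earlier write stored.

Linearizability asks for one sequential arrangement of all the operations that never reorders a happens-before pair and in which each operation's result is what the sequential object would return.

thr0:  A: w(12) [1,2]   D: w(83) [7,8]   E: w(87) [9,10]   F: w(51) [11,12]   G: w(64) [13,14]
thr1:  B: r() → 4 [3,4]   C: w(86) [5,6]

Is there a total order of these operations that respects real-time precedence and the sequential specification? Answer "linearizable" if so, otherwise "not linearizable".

not linearizable

prefix check: 1..3 passes, 1..4 fails once B's time-4 response joins
exhaustive check: the 2 completed atomic register ops admit one real-time order; illegal
for example A, B fails at step 2: B r() → 4 is not legal there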